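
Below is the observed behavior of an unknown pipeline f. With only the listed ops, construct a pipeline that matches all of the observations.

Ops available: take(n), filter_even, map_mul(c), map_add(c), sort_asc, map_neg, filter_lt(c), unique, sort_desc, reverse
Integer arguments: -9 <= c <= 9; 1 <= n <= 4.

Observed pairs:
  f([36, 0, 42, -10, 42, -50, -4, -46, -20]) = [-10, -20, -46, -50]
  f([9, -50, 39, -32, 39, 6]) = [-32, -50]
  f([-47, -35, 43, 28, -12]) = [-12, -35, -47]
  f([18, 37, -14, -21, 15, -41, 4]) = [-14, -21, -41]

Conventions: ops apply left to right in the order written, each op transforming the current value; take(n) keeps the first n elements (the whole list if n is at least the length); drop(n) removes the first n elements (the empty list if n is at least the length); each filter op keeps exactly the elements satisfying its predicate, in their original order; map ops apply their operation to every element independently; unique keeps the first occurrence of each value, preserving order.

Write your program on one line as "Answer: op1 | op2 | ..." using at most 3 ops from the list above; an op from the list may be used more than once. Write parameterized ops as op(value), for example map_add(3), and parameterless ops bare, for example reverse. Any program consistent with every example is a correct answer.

sort_asc | filter_lt(-4) | reverse

Check, running the answer program on each example:
  [36, 0, 42, -10, 42, -50, -4, -46, -20] -> [-50, -46, -20, -10, -4, 0, 36, 42, 42] -> [-50, -46, -20, -10] -> [-10, -20, -46, -50]
  [9, -50, 39, -32, 39, 6] -> [-50, -32, 6, 9, 39, 39] -> [-50, -32] -> [-32, -50]
  [-47, -35, 43, 28, -12] -> [-47, -35, -12, 28, 43] -> [-47, -35, -12] -> [-12, -35, -47]
  [18, 37, -14, -21, 15, -41, 4] -> [-41, -21, -14, 4, 15, 18, 37] -> [-41, -21, -14] -> [-14, -21, -41]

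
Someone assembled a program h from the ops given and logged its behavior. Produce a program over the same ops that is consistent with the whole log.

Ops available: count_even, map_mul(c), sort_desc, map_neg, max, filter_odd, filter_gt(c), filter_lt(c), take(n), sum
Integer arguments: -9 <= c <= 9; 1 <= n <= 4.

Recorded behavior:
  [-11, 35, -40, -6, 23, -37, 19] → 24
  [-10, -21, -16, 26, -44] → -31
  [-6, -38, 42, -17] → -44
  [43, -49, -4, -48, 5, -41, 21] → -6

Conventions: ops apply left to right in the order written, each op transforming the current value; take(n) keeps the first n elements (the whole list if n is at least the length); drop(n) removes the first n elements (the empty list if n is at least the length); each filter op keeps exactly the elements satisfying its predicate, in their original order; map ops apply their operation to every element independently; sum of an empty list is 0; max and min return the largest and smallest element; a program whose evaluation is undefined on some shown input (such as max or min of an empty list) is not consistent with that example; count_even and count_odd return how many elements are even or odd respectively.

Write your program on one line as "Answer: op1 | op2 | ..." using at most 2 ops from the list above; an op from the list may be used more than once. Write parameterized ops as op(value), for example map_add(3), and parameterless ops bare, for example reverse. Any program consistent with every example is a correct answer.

take(2) | sum

Check, running the answer program on each example:
  [-11, 35, -40, -6, 23, -37, 19] -> [-11, 35] -> 24
  [-10, -21, -16, 26, -44] -> [-10, -21] -> -31
  [-6, -38, 42, -17] -> [-6, -38] -> -44
  [43, -49, -4, -48, 5, -41, 21] -> [43, -49] -> -6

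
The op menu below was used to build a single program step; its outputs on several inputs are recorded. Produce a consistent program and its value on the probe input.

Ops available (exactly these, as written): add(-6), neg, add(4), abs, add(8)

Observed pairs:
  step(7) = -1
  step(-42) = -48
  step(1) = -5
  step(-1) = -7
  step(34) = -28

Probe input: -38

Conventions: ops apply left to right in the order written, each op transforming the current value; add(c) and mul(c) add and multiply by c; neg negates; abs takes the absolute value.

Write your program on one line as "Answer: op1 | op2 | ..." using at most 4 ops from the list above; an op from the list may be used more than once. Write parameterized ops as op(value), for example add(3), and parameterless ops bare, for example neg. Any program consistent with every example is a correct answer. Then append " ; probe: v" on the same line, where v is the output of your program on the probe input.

add(-6) | abs | neg ; probe: -44

Check, running the answer program on each example:
  7 -> 1 -> 1 -> -1
  -42 -> -48 -> 48 -> -48
  1 -> -5 -> 5 -> -5
  -1 -> -7 -> 7 -> -7
  34 -> 28 -> 28 -> -28
  probe: -38 -> -44 -> 44 -> -44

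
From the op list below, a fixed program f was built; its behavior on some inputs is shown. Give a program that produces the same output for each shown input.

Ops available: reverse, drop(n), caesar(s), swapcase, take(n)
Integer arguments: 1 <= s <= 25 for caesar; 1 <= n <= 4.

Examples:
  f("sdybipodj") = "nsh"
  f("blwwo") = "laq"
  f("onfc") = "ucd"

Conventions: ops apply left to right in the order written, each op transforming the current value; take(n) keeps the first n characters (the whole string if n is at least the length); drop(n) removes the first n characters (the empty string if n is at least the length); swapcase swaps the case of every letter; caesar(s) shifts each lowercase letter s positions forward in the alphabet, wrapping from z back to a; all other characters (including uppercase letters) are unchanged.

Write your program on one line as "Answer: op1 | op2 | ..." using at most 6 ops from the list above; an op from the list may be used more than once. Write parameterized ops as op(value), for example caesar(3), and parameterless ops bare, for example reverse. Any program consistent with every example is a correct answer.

swapcase | take(3) | swapcase | reverse | caesar(2) | caesar(13)

Check, running the answer program on each example:
  "sdybipodj" -> "SDYBIPODJ" -> "SDY" -> "sdy" -> "yds" -> "afu" -> "nsh"
  "blwwo" -> "BLWWO" -> "BLW" -> "blw" -> "wlb" -> "ynd" -> "laq"
  "onfc" -> "ONFC" -> "ONF" -> "onf" -> "fno" -> "hpq" -> "ucd"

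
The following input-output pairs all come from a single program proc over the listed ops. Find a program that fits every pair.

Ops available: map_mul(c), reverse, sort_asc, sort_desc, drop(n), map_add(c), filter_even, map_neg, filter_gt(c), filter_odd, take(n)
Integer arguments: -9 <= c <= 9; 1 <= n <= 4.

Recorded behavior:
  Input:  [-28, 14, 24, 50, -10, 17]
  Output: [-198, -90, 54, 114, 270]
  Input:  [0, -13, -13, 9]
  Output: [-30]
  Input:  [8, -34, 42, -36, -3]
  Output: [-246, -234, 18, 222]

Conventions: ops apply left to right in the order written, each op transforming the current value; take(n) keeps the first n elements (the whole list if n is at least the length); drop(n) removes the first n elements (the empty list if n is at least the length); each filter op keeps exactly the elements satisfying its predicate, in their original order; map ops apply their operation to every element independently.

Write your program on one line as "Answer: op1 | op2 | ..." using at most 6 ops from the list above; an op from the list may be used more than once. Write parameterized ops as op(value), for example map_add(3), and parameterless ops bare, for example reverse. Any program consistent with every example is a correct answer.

reverse | map_add(-5) | filter_odd | map_mul(6) | sort_desc | sort_asc

Check, running the answer program on each example:
  [-28, 14, 24, 50, -10, 17] -> [17, -10, 50, 24, 14, -28] -> [12, -15, 45, 19, 9, -33] -> [-15, 45, 19, 9, -33] -> [-90, 270, 114, 54, -198] -> [270, 114, 54, -90, -198] -> [-198, -90, 54, 114, 270]
  [0, -13, -13, 9] -> [9, -13, -13, 0] -> [4, -18, -18, -5] -> [-5] -> [-30] -> [-30] -> [-30]
  [8, -34, 42, -36, -3] -> [-3, -36, 42, -34, 8] -> [-8, -41, 37, -39, 3] -> [-41, 37, -39, 3] -> [-246, 222, -234, 18] -> [222, 18, -234, -246] -> [-246, -234, 18, 222]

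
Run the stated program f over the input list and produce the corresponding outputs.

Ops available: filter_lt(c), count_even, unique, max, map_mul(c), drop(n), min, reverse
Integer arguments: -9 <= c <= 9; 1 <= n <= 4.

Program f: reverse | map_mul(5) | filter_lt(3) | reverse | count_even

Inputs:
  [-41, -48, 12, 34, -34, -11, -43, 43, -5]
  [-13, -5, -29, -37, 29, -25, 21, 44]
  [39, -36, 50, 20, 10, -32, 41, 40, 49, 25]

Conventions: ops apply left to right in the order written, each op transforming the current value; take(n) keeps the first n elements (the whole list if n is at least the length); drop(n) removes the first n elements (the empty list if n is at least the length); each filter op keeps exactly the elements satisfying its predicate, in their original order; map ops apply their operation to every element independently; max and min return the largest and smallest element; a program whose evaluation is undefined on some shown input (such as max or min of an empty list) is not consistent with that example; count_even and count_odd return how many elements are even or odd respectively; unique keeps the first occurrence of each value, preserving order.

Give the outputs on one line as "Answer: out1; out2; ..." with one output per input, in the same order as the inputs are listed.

Execution, op by op:
  [-41, -48, 12, 34, -34, -11, -43, 43, -5] -> [-5, 43, -43, -11, -34, 34, 12, -48, -41] -> [-25, 215, -215, -55, -170, 170, 60, -240, -205] -> [-25, -215, -55, -170, -240, -205] -> [-205, -240, -170, -55, -215, -25] -> 2
  [-13, -5, -29, -37, 29, -25, 21, 44] -> [44, 21, -25, 29, -37, -29, -5, -13] -> [220, 105, -125, 145, -185, -145, -25, -65] -> [-125, -185, -145, -25, -65] -> [-65, -25, -145, -185, -125] -> 0
  [39, -36, 50, 20, 10, -32, 41, 40, 49, 25] -> [25, 49, 40, 41, -32, 10, 20, 50, -36, 39] -> [125, 245, 200, 205, -160, 50, 100, 250, -180, 195] -> [-160, -180] -> [-180, -160] -> 2

2; 0; 2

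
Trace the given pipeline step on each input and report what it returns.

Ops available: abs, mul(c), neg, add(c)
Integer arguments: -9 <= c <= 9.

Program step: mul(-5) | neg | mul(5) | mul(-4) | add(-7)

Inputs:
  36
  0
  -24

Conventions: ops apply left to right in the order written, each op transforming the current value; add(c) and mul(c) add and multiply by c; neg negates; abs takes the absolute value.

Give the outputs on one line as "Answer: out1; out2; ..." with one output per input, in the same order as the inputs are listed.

-3607; -7; 2393

Execution, op by op:
  36 -> -180 -> 180 -> 900 -> -3600 -> -3607
  0 -> 0 -> 0 -> 0 -> 0 -> -7
  -24 -> 120 -> -120 -> -600 -> 2400 -> 2393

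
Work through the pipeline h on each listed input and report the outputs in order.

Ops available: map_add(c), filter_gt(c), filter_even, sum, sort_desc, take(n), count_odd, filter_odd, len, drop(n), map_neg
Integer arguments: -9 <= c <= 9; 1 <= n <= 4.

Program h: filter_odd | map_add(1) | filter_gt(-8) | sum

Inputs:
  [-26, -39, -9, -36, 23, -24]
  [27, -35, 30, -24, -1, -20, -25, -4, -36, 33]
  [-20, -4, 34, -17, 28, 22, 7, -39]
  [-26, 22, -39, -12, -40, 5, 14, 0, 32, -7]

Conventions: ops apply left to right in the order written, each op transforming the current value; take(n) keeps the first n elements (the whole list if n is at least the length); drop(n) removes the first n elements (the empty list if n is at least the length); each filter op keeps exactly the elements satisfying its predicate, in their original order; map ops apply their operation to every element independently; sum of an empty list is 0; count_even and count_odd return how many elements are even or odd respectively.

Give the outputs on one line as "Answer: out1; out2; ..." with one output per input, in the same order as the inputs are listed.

Execution, op by op:
  [-26, -39, -9, -36, 23, -24] -> [-39, -9, 23] -> [-38, -8, 24] -> [24] -> 24
  [27, -35, 30, -24, -1, -20, -25, -4, -36, 33] -> [27, -35, -1, -25, 33] -> [28, -34, 0, -24, 34] -> [28, 0, 34] -> 62
  [-20, -4, 34, -17, 28, 22, 7, -39] -> [-17, 7, -39] -> [-16, 8, -38] -> [8] -> 8
  [-26, 22, -39, -12, -40, 5, 14, 0, 32, -7] -> [-39, 5, -7] -> [-38, 6, -6] -> [6, -6] -> 0

24; 62; 8; 0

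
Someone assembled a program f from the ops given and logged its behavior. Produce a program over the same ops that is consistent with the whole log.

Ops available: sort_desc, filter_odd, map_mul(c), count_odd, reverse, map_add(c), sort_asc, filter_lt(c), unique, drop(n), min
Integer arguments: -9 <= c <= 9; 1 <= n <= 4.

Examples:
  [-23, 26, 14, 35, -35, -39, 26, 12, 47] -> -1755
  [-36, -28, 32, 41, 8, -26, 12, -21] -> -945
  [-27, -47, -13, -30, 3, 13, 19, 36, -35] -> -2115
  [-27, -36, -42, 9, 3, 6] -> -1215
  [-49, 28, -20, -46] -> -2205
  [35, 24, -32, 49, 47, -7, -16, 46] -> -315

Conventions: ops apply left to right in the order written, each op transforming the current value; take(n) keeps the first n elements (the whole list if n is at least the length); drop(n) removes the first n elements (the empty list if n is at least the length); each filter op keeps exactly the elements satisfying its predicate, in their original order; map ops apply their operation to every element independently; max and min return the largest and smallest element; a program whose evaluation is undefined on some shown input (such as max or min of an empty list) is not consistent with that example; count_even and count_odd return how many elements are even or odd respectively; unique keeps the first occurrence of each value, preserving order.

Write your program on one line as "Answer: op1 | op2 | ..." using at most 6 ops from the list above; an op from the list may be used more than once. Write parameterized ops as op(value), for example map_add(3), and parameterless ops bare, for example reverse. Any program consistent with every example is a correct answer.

sort_asc | map_mul(-5) | filter_odd | map_mul(-9) | min

Check, running the answer program on each example:
  [-23, 26, 14, 35, -35, -39, 26, 12, 47] -> [-39, -35, -23, 12, 14, 26, 26, 35, 47] -> [195, 175, 115, -60, -70, -130, -130, -175, -235] -> [195, 175, 115, -175, -235] -> [-1755, -1575, -1035, 1575, 2115] -> -1755
  [-36, -28, 32, 41, 8, -26, 12, -21] -> [-36, -28, -26, -21, 8, 12, 32, 41] -> [180, 140, 130, 105, -40, -60, -160, -205] -> [105, -205] -> [-945, 1845] -> -945
  [-27, -47, -13, -30, 3, 13, 19, 36, -35] -> [-47, -35, -30, -27, -13, 3, 13, 19, 36] -> [235, 175, 150, 135, 65, -15, -65, -95, -180] -> [235, 175, 135, 65, -15, -65, -95] -> [-2115, -1575, -1215, -585, 135, 585, 855] -> -2115
  [-27, -36, -42, 9, 3, 6] -> [-42, -36, -27, 3, 6, 9] -> [210, 180, 135, -15, -30, -45] -> [135, -15, -45] -> [-1215, 135, 405] -> -1215
  [-49, 28, -20, -46] -> [-49, -46, -20, 28] -> [245, 230, 100, -140] -> [245] -> [-2205] -> -2205
  [35, 24, -32, 49, 47, -7, -16, 46] -> [-32, -16, -7, 24, 35, 46, 47, 49] -> [160, 80, 35, -120, -175, -230, -235, -245] -> [35, -175, -235, -245] -> [-315, 1575, 2115, 2205] -> -315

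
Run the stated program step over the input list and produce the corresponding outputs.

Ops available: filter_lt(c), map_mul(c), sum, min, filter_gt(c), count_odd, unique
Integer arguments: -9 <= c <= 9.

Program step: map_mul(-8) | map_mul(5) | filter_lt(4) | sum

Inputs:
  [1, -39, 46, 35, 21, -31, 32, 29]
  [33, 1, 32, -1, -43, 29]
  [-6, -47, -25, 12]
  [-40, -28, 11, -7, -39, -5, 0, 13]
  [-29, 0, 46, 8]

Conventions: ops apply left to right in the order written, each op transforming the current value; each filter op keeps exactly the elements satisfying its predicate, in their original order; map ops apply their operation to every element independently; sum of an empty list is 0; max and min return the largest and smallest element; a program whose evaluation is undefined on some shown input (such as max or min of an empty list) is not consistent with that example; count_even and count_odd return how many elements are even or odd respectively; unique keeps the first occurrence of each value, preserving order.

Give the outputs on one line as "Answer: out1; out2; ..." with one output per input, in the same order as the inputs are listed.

Execution, op by op:
  [1, -39, 46, 35, 21, -31, 32, 29] -> [-8, 312, -368, -280, -168, 248, -256, -232] -> [-40, 1560, -1840, -1400, -840, 1240, -1280, -1160] -> [-40, -1840, -1400, -840, -1280, -1160] -> -6560
  [33, 1, 32, -1, -43, 29] -> [-264, -8, -256, 8, 344, -232] -> [-1320, -40, -1280, 40, 1720, -1160] -> [-1320, -40, -1280, -1160] -> -3800
  [-6, -47, -25, 12] -> [48, 376, 200, -96] -> [240, 1880, 1000, -480] -> [-480] -> -480
  [-40, -28, 11, -7, -39, -5, 0, 13] -> [320, 224, -88, 56, 312, 40, 0, -104] -> [1600, 1120, -440, 280, 1560, 200, 0, -520] -> [-440, 0, -520] -> -960
  [-29, 0, 46, 8] -> [232, 0, -368, -64] -> [1160, 0, -1840, -320] -> [0, -1840, -320] -> -2160

-6560; -3800; -480; -960; -2160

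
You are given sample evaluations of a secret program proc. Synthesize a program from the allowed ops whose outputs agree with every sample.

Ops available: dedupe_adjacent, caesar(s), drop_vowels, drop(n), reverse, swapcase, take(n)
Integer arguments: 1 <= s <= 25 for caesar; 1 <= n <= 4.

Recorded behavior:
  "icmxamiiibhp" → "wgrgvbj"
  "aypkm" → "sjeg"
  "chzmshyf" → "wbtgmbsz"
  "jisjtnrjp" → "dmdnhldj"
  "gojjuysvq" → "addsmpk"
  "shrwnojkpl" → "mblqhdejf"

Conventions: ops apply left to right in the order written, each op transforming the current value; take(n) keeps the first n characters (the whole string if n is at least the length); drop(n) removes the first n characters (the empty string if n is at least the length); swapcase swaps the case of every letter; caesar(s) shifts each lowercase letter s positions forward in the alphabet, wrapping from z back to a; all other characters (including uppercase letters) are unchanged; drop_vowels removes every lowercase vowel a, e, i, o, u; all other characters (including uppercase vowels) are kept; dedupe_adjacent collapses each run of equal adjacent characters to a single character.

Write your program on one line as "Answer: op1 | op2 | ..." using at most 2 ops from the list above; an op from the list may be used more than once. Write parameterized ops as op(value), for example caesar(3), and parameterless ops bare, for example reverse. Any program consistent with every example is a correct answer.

drop_vowels | caesar(20)

Check, running the answer program on each example:
  "icmxamiiibhp" -> "cmxmbhp" -> "wgrgvbj"
  "aypkm" -> "ypkm" -> "sjeg"
  "chzmshyf" -> "chzmshyf" -> "wbtgmbsz"
  "jisjtnrjp" -> "jsjtnrjp" -> "dmdnhldj"
  "gojjuysvq" -> "gjjysvq" -> "addsmpk"
  "shrwnojkpl" -> "shrwnjkpl" -> "mblqhdejf"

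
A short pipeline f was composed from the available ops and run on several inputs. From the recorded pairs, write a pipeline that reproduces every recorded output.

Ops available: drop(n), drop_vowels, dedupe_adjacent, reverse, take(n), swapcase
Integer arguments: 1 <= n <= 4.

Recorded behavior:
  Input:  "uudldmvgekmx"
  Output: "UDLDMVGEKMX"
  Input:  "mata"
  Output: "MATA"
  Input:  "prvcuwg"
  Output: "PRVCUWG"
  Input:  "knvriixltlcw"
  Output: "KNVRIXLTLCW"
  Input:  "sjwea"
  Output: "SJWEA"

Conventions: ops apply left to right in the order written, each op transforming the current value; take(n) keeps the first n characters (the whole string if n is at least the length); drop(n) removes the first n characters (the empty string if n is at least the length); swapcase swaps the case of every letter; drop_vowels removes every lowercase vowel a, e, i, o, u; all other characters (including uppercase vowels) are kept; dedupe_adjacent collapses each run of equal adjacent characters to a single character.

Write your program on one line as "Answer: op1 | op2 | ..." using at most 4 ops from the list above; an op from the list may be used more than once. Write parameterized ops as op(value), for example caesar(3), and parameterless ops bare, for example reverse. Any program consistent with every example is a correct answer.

dedupe_adjacent | reverse | swapcase | reverse

Check, running the answer program on each example:
  "uudldmvgekmx" -> "udldmvgekmx" -> "xmkegvmdldu" -> "XMKEGVMDLDU" -> "UDLDMVGEKMX"
  "mata" -> "mata" -> "atam" -> "ATAM" -> "MATA"
  "prvcuwg" -> "prvcuwg" -> "gwucvrp" -> "GWUCVRP" -> "PRVCUWG"
  "knvriixltlcw" -> "knvrixltlcw" -> "wcltlxirvnk" -> "WCLTLXIRVNK" -> "KNVRIXLTLCW"
  "sjwea" -> "sjwea" -> "aewjs" -> "AEWJS" -> "SJWEA"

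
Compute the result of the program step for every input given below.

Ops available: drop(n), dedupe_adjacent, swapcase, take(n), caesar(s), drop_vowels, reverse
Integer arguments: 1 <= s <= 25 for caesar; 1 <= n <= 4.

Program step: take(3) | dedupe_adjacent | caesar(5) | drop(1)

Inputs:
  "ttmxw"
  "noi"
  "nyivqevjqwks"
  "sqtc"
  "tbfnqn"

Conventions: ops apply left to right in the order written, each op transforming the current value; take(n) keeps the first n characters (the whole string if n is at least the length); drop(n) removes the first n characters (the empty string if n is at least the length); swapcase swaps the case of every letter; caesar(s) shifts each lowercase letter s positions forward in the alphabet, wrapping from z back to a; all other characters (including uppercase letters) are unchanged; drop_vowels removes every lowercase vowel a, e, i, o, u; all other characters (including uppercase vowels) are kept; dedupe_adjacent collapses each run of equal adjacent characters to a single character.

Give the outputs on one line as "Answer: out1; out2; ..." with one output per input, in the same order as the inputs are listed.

"r"; "tn"; "dn"; "vy"; "gk"

Execution, op by op:
  "ttmxw" -> "ttm" -> "tm" -> "yr" -> "r"
  "noi" -> "noi" -> "noi" -> "stn" -> "tn"
  "nyivqevjqwks" -> "nyi" -> "nyi" -> "sdn" -> "dn"
  "sqtc" -> "sqt" -> "sqt" -> "xvy" -> "vy"
  "tbfnqn" -> "tbf" -> "tbf" -> "ygk" -> "gk"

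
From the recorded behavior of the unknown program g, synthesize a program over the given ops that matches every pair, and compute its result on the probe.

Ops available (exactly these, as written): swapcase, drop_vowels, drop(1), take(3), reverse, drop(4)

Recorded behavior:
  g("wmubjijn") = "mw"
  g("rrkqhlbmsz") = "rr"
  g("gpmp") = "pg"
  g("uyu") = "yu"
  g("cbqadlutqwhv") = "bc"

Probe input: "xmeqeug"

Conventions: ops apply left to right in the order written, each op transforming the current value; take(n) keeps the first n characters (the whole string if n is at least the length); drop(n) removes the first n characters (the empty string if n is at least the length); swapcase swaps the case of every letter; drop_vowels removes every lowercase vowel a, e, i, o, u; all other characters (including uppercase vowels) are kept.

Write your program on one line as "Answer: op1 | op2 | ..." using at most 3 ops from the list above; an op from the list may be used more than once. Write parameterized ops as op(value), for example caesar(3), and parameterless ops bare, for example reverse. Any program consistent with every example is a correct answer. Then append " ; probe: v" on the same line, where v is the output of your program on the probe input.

take(3) | reverse | drop(1) ; probe: "mx"

Check, running the answer program on each example:
  "wmubjijn" -> "wmu" -> "umw" -> "mw"
  "rrkqhlbmsz" -> "rrk" -> "krr" -> "rr"
  "gpmp" -> "gpm" -> "mpg" -> "pg"
  "uyu" -> "uyu" -> "uyu" -> "yu"
  "cbqadlutqwhv" -> "cbq" -> "qbc" -> "bc"
  probe: "xmeqeug" -> "xme" -> "emx" -> "mx"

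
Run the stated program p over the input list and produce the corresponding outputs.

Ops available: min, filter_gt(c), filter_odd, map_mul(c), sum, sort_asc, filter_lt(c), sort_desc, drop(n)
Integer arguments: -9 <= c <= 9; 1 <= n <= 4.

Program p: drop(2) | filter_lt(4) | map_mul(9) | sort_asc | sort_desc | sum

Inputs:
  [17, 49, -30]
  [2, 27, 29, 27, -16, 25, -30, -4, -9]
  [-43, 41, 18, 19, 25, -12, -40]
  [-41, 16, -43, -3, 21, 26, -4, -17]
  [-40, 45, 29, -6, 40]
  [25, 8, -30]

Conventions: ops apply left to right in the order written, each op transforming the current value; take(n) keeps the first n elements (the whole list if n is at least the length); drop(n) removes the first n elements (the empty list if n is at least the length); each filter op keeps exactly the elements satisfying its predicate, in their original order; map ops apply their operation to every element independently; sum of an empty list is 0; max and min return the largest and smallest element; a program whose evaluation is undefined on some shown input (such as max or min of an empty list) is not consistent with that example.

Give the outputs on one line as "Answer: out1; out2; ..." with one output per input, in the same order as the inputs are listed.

Execution, op by op:
  [17, 49, -30] -> [-30] -> [-30] -> [-270] -> [-270] -> [-270] -> -270
  [2, 27, 29, 27, -16, 25, -30, -4, -9] -> [29, 27, -16, 25, -30, -4, -9] -> [-16, -30, -4, -9] -> [-144, -270, -36, -81] -> [-270, -144, -81, -36] -> [-36, -81, -144, -270] -> -531
  [-43, 41, 18, 19, 25, -12, -40] -> [18, 19, 25, -12, -40] -> [-12, -40] -> [-108, -360] -> [-360, -108] -> [-108, -360] -> -468
  [-41, 16, -43, -3, 21, 26, -4, -17] -> [-43, -3, 21, 26, -4, -17] -> [-43, -3, -4, -17] -> [-387, -27, -36, -153] -> [-387, -153, -36, -27] -> [-27, -36, -153, -387] -> -603
  [-40, 45, 29, -6, 40] -> [29, -6, 40] -> [-6] -> [-54] -> [-54] -> [-54] -> -54
  [25, 8, -30] -> [-30] -> [-30] -> [-270] -> [-270] -> [-270] -> -270

-270; -531; -468; -603; -54; -270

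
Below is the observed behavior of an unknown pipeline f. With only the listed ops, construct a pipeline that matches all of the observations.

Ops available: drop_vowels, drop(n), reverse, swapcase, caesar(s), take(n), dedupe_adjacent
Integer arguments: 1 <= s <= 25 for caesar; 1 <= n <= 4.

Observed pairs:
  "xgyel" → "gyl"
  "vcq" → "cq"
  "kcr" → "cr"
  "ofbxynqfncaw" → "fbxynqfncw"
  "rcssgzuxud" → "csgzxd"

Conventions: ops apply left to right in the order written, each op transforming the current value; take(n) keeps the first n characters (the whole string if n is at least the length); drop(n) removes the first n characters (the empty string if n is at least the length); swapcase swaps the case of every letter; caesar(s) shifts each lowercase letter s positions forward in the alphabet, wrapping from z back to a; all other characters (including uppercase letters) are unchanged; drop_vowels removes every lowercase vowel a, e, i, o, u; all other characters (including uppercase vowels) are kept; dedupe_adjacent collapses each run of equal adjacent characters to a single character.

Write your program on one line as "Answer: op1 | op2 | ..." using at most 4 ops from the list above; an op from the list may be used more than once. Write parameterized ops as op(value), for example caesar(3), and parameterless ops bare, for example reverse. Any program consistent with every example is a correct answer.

drop(1) | drop_vowels | dedupe_adjacent

Check, running the answer program on each example:
  "xgyel" -> "gyel" -> "gyl" -> "gyl"
  "vcq" -> "cq" -> "cq" -> "cq"
  "kcr" -> "cr" -> "cr" -> "cr"
  "ofbxynqfncaw" -> "fbxynqfncaw" -> "fbxynqfncw" -> "fbxynqfncw"
  "rcssgzuxud" -> "cssgzuxud" -> "cssgzxd" -> "csgzxd"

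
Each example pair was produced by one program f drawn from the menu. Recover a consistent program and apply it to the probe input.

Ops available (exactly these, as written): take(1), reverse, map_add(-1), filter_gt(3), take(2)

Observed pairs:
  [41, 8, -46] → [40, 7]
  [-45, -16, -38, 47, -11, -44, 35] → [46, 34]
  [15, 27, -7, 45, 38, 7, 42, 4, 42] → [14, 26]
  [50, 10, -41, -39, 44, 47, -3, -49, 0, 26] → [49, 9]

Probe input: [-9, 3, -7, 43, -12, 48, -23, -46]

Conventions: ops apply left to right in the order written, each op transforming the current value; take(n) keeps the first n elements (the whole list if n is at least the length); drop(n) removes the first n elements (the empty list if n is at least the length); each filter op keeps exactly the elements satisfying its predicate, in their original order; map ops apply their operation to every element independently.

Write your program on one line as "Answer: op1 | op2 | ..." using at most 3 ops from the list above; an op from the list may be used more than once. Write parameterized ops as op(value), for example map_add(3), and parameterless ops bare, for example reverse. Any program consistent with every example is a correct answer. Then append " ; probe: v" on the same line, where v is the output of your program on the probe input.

filter_gt(3) | take(2) | map_add(-1) ; probe: [42, 47]

Check, running the answer program on each example:
  [41, 8, -46] -> [41, 8] -> [41, 8] -> [40, 7]
  [-45, -16, -38, 47, -11, -44, 35] -> [47, 35] -> [47, 35] -> [46, 34]
  [15, 27, -7, 45, 38, 7, 42, 4, 42] -> [15, 27, 45, 38, 7, 42, 4, 42] -> [15, 27] -> [14, 26]
  [50, 10, -41, -39, 44, 47, -3, -49, 0, 26] -> [50, 10, 44, 47, 26] -> [50, 10] -> [49, 9]
  probe: [-9, 3, -7, 43, -12, 48, -23, -46] -> [43, 48] -> [43, 48] -> [42, 47]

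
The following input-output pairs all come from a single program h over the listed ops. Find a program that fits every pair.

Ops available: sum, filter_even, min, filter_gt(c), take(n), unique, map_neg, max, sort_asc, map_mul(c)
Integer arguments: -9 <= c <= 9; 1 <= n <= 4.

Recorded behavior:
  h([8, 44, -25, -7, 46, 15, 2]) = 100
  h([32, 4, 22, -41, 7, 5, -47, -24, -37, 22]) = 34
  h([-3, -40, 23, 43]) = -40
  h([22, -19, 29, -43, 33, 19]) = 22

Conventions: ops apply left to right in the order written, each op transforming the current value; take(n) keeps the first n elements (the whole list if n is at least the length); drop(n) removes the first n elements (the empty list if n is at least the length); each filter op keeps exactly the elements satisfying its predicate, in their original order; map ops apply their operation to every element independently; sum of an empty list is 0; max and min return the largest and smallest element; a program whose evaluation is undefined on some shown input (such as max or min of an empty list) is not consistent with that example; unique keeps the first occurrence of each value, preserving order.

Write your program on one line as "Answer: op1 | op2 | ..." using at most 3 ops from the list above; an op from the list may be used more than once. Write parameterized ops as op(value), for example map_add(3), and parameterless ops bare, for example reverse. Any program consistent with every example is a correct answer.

unique | filter_even | sum

Check, running the answer program on each example:
  [8, 44, -25, -7, 46, 15, 2] -> [8, 44, -25, -7, 46, 15, 2] -> [8, 44, 46, 2] -> 100
  [32, 4, 22, -41, 7, 5, -47, -24, -37, 22] -> [32, 4, 22, -41, 7, 5, -47, -24, -37] -> [32, 4, 22, -24] -> 34
  [-3, -40, 23, 43] -> [-3, -40, 23, 43] -> [-40] -> -40
  [22, -19, 29, -43, 33, 19] -> [22, -19, 29, -43, 33, 19] -> [22] -> 22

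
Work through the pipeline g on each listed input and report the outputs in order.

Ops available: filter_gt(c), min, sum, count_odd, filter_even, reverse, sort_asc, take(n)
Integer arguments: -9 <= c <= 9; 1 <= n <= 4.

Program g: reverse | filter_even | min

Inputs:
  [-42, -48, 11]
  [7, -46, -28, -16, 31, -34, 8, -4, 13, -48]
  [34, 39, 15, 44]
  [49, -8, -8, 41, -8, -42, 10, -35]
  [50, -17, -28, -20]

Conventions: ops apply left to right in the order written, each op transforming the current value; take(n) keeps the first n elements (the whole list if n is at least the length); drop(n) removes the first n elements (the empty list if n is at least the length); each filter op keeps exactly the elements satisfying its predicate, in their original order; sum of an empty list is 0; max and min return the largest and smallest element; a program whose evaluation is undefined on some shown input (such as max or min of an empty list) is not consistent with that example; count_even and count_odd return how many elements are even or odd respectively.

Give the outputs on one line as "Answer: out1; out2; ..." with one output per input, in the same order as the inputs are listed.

Execution, op by op:
  [-42, -48, 11] -> [11, -48, -42] -> [-48, -42] -> -48
  [7, -46, -28, -16, 31, -34, 8, -4, 13, -48] -> [-48, 13, -4, 8, -34, 31, -16, -28, -46, 7] -> [-48, -4, 8, -34, -16, -28, -46] -> -48
  [34, 39, 15, 44] -> [44, 15, 39, 34] -> [44, 34] -> 34
  [49, -8, -8, 41, -8, -42, 10, -35] -> [-35, 10, -42, -8, 41, -8, -8, 49] -> [10, -42, -8, -8, -8] -> -42
  [50, -17, -28, -20] -> [-20, -28, -17, 50] -> [-20, -28, 50] -> -28

-48; -48; 34; -42; -28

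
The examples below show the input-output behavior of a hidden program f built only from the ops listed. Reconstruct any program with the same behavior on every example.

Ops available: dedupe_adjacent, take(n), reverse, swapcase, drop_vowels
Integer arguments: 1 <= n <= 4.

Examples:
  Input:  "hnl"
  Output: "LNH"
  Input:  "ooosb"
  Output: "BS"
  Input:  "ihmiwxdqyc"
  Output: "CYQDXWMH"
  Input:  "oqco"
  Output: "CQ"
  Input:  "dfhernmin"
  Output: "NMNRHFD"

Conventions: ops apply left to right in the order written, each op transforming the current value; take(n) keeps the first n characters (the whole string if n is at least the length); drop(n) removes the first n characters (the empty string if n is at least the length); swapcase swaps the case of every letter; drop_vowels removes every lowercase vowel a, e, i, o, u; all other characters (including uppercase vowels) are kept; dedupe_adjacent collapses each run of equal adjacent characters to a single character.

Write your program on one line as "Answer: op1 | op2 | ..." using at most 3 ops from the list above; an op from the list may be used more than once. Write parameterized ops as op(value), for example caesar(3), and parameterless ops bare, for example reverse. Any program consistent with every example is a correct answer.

drop_vowels | swapcase | reverse

Check, running the answer program on each example:
  "hnl" -> "hnl" -> "HNL" -> "LNH"
  "ooosb" -> "sb" -> "SB" -> "BS"
  "ihmiwxdqyc" -> "hmwxdqyc" -> "HMWXDQYC" -> "CYQDXWMH"
  "oqco" -> "qc" -> "QC" -> "CQ"
  "dfhernmin" -> "dfhrnmn" -> "DFHRNMN" -> "NMNRHFD"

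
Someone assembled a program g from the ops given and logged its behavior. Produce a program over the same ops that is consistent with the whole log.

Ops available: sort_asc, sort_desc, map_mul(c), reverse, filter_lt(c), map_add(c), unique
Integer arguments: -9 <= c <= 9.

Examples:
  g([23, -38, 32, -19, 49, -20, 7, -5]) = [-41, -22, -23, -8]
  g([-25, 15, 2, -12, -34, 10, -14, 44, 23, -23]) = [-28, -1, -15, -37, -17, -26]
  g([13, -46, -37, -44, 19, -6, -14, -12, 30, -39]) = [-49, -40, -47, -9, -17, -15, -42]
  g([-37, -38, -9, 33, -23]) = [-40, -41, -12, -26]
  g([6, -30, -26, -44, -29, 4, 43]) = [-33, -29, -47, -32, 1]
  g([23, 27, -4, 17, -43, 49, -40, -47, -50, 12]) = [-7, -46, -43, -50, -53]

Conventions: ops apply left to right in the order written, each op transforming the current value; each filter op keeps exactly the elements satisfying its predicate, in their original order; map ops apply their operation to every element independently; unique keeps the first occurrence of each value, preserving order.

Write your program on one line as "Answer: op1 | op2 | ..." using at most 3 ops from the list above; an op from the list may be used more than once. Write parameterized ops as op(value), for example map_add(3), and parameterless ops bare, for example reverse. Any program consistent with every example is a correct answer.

map_add(-3) | filter_lt(2)

Check, running the answer program on each example:
  [23, -38, 32, -19, 49, -20, 7, -5] -> [20, -41, 29, -22, 46, -23, 4, -8] -> [-41, -22, -23, -8]
  [-25, 15, 2, -12, -34, 10, -14, 44, 23, -23] -> [-28, 12, -1, -15, -37, 7, -17, 41, 20, -26] -> [-28, -1, -15, -37, -17, -26]
  [13, -46, -37, -44, 19, -6, -14, -12, 30, -39] -> [10, -49, -40, -47, 16, -9, -17, -15, 27, -42] -> [-49, -40, -47, -9, -17, -15, -42]
  [-37, -38, -9, 33, -23] -> [-40, -41, -12, 30, -26] -> [-40, -41, -12, -26]
  [6, -30, -26, -44, -29, 4, 43] -> [3, -33, -29, -47, -32, 1, 40] -> [-33, -29, -47, -32, 1]
  [23, 27, -4, 17, -43, 49, -40, -47, -50, 12] -> [20, 24, -7, 14, -46, 46, -43, -50, -53, 9] -> [-7, -46, -43, -50, -53]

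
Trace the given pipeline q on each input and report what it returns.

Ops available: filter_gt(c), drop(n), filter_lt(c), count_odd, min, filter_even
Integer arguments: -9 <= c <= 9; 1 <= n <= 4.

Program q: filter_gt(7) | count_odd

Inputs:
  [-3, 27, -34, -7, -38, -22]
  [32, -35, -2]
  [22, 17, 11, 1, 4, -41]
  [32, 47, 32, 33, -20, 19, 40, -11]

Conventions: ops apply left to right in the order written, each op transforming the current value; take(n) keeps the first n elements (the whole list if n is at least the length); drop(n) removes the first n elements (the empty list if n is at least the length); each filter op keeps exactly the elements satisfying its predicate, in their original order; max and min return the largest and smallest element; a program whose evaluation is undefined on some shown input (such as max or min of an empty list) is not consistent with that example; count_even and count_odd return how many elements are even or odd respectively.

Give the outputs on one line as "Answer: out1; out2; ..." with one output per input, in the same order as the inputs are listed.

1; 0; 2; 3

Execution, op by op:
  [-3, 27, -34, -7, -38, -22] -> [27] -> 1
  [32, -35, -2] -> [32] -> 0
  [22, 17, 11, 1, 4, -41] -> [22, 17, 11] -> 2
  [32, 47, 32, 33, -20, 19, 40, -11] -> [32, 47, 32, 33, 19, 40] -> 3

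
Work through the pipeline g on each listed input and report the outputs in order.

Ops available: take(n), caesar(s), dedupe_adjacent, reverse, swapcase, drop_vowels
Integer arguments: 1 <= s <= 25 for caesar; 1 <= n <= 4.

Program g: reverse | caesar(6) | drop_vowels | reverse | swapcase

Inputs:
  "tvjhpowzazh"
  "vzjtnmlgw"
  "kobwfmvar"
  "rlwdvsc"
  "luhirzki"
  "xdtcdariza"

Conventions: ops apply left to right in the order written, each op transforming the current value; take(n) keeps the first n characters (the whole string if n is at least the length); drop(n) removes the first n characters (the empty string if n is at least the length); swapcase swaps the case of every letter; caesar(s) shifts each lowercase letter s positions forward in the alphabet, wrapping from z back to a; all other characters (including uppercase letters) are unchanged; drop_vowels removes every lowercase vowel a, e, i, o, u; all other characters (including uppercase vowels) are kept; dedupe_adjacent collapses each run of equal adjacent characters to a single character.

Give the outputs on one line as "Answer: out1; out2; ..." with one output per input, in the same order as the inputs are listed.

"ZBPNVCFGFN"; "BFPZTSRMC"; "QHCLSBGX"; "XRCJBY"; "RNXFQ"; "DJZJGXFG"

Execution, op by op:
  "tvjhpowzazh" -> "hzazwophjvt" -> "nfgfcuvnpbz" -> "nfgfcvnpbz" -> "zbpnvcfgfn" -> "ZBPNVCFGFN"
  "vzjtnmlgw" -> "wglmntjzv" -> "cmrstzpfb" -> "cmrstzpfb" -> "bfpztsrmc" -> "BFPZTSRMC"
  "kobwfmvar" -> "ravmfwbok" -> "xgbslchuq" -> "xgbslchq" -> "qhclsbgx" -> "QHCLSBGX"
  "rlwdvsc" -> "csvdwlr" -> "iybjcrx" -> "ybjcrx" -> "xrcjby" -> "XRCJBY"
  "luhirzki" -> "ikzrihul" -> "oqfxonar" -> "qfxnr" -> "rnxfq" -> "RNXFQ"
  "xdtcdariza" -> "aziradctdx" -> "gfoxgjizjd" -> "gfxgjzjd" -> "djzjgxfg" -> "DJZJGXFG"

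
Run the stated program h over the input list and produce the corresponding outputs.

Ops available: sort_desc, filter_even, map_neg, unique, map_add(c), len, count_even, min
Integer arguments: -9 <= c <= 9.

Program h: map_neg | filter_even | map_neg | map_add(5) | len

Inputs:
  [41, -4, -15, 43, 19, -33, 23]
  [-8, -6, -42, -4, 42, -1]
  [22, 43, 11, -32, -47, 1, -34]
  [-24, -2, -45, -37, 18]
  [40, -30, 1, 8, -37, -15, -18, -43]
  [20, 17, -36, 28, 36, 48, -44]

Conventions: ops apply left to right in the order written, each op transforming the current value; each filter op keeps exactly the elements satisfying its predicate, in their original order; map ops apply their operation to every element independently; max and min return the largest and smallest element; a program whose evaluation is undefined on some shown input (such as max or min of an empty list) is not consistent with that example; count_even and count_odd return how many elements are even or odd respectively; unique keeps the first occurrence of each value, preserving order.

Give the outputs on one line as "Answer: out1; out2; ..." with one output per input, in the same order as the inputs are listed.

Execution, op by op:
  [41, -4, -15, 43, 19, -33, 23] -> [-41, 4, 15, -43, -19, 33, -23] -> [4] -> [-4] -> [1] -> 1
  [-8, -6, -42, -4, 42, -1] -> [8, 6, 42, 4, -42, 1] -> [8, 6, 42, 4, -42] -> [-8, -6, -42, -4, 42] -> [-3, -1, -37, 1, 47] -> 5
  [22, 43, 11, -32, -47, 1, -34] -> [-22, -43, -11, 32, 47, -1, 34] -> [-22, 32, 34] -> [22, -32, -34] -> [27, -27, -29] -> 3
  [-24, -2, -45, -37, 18] -> [24, 2, 45, 37, -18] -> [24, 2, -18] -> [-24, -2, 18] -> [-19, 3, 23] -> 3
  [40, -30, 1, 8, -37, -15, -18, -43] -> [-40, 30, -1, -8, 37, 15, 18, 43] -> [-40, 30, -8, 18] -> [40, -30, 8, -18] -> [45, -25, 13, -13] -> 4
  [20, 17, -36, 28, 36, 48, -44] -> [-20, -17, 36, -28, -36, -48, 44] -> [-20, 36, -28, -36, -48, 44] -> [20, -36, 28, 36, 48, -44] -> [25, -31, 33, 41, 53, -39] -> 6

1; 5; 3; 3; 4; 6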